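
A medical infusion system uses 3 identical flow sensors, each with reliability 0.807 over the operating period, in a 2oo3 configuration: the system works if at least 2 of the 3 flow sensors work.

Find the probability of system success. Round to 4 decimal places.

0.9026

R = Σ_{i=2}^{3} C(3,i) p^i (1−p)^{3−i} with p = 0.807
C(3,2)·0.807^2·0.193^1 = 0.377073
C(3,3)·0.807^3·0.193^0 = 0.525558
Sum = 0.9026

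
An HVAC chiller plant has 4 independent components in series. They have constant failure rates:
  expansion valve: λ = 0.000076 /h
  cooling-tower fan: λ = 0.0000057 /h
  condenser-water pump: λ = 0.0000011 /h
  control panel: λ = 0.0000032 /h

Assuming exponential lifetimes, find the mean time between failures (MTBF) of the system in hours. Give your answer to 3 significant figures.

11600

Series of exponential components: λ_sys = Σ λ_i
λ_sys = 0.000076 + 0.0000057 + 0.0000011 + 0.0000032 = 8.6000e-05 /h
MTBF = 1 / λ_sys = 11600 h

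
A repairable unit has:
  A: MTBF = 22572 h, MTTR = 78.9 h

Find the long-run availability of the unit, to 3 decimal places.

0.997

A(A) = MTBF/(MTBF+MTTR) = 22572/(22572+78.9) = 0.997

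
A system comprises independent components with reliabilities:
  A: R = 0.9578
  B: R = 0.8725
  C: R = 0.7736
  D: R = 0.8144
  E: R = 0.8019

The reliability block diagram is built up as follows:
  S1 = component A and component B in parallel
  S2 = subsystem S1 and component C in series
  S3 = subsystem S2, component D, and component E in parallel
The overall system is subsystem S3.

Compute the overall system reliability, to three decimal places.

0.992

Parallel (A and B): 1 − (1 − 0.95780)(1 − 0.87250) = 0.99462
Series ([0.99462] and C): 0.99462 × 0.77360 = 0.76944
Parallel ([0.76944], D, and E): 1 − (1 − 0.76944)(1 − 0.81440)(1 − 0.80190) = 0.992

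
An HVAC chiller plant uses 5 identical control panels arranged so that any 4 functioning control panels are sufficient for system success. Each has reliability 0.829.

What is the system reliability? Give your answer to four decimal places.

R = Σ_{i=4}^{5} C(5,i) p^i (1−p)^{5−i} with p = 0.829
C(5,4)·0.829^4·0.171^1 = 0.403817
C(5,5)·0.829^5·0.171^0 = 0.391537
Sum = 0.7954

0.7954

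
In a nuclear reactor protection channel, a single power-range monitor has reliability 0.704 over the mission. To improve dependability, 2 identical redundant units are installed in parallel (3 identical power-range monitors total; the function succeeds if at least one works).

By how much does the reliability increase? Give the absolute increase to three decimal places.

0.270

R_before = 0.704
R_after = 1 − (1 − 0.704)^3 = 0.974
ΔR = 0.974 − 0.704 = 0.270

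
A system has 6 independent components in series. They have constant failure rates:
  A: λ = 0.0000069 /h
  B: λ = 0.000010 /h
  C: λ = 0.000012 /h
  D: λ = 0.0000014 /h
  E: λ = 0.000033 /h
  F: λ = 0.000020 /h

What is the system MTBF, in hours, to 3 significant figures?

12000

Series of exponential components: λ_sys = Σ λ_i
λ_sys = 0.0000069 + 0.000010 + 0.000012 + 0.0000014 + 0.000033 + 0.000020 = 8.3300e-05 /h
MTBF = 1 / λ_sys = 12000 h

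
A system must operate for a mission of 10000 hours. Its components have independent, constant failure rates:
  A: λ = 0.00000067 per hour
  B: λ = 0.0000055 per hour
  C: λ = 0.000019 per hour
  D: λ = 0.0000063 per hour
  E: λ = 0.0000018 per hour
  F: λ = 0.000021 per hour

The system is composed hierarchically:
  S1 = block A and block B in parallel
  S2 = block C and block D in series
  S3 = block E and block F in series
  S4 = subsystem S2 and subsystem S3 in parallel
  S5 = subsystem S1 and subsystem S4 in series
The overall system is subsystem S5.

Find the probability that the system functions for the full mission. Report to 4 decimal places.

0.9541

R(A) = exp(−0.00000067 × 10000) = 0.993322
R(B) = exp(−0.0000055 × 10000) = 0.946485
R(C) = exp(−0.000019 × 10000) = 0.826959
R(D) = exp(−0.0000063 × 10000) = 0.938943
R(E) = exp(−0.0000018 × 10000) = 0.982161
R(F) = exp(−0.000021 × 10000) = 0.810584
Parallel (A and B): 1 − (1 − 0.993322)(1 − 0.946485) = 0.999643
Series (C and D): 0.826959 × 0.938943 = 0.776467
Series (E and F): 0.982161 × 0.810584 = 0.796124
Parallel ([0.776467] and [0.796124]): 1 − (1 − 0.776467)(1 − 0.796124) = 0.954427
Series ([0.999643] and [0.954427]): 0.999643 × 0.954427 = 0.9541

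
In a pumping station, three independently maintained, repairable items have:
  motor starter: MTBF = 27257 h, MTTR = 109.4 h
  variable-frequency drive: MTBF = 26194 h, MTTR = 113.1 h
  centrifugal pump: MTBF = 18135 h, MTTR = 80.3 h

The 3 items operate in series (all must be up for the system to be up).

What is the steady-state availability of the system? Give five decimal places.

A(motor starter) = MTBF/(MTBF+MTTR) = 27257/(27257+109.4) = 0.996002
A(variable-frequency drive) = MTBF/(MTBF+MTTR) = 26194/(26194+113.1) = 0.995701
A(centrifugal pump) = MTBF/(MTBF+MTTR) = 18135/(18135+80.3) = 0.995592
Series availability: 0.996002 × 0.995701 × 0.995592 = 0.98735

0.98735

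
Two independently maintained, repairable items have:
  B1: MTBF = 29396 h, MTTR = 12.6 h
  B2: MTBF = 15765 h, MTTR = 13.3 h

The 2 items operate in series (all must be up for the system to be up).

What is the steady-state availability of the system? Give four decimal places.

A(B1) = MTBF/(MTBF+MTTR) = 29396/(29396+12.6) = 0.999572
A(B2) = MTBF/(MTBF+MTTR) = 15765/(15765+13.3) = 0.999157
Series availability: 0.999572 × 0.999157 = 0.9987

0.9987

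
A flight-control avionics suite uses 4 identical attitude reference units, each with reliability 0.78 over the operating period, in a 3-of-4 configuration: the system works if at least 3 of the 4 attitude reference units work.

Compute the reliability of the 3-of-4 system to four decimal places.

0.7878

R = Σ_{i=3}^{4} C(4,i) p^i (1−p)^{4−i} with p = 0.78
C(4,3)·0.78^3·0.22^1 = 0.417606
C(4,4)·0.78^4·0.22^0 = 0.370151
Sum = 0.7878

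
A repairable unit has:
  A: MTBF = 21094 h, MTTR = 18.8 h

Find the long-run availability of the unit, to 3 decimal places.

0.999

A(A) = MTBF/(MTBF+MTTR) = 21094/(21094+18.8) = 0.999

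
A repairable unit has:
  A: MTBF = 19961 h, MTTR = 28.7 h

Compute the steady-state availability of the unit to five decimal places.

A(A) = MTBF/(MTBF+MTTR) = 19961/(19961+28.7) = 0.99856

0.99856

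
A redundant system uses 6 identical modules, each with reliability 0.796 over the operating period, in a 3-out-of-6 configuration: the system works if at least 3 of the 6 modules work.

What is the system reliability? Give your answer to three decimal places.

0.982

R = Σ_{i=3}^{6} C(6,i) p^i (1−p)^{6−i} with p = 0.796
C(6,3)·0.796^3·0.204^3 = 0.08564
C(6,4)·0.796^4·0.204^2 = 0.25061
C(6,5)·0.796^5·0.204^1 = 0.39115
C(6,6)·0.796^6·0.204^0 = 0.25438
Sum = 0.982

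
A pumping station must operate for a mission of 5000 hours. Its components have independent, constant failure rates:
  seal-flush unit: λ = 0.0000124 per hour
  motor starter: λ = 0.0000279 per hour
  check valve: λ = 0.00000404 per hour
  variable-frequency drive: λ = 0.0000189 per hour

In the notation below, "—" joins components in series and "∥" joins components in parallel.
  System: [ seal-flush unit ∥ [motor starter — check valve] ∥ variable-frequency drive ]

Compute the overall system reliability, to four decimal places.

R(seal-flush unit) = exp(−0.0000124 × 5000) = 0.939883
R(motor starter) = exp(−0.0000279 × 5000) = 0.869793
R(check valve) = exp(−0.00000404 × 5000) = 0.980003
R(variable-frequency drive) = exp(−0.0000189 × 5000) = 0.909828
Series (motor starter and check valve): 0.869793 × 0.980003 = 0.852400
Parallel (seal-flush unit, [0.852400], and variable-frequency drive): 1 − (1 − 0.939883)(1 − 0.852400)(1 − 0.909828) = 0.9992

0.9992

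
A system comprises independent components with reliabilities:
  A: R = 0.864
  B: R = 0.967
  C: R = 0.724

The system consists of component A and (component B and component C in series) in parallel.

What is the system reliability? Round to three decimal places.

Series (B and C): 0.96700 × 0.72400 = 0.70011
Parallel (A and [0.70011]): 1 − (1 − 0.86400)(1 − 0.70011) = 0.959

0.959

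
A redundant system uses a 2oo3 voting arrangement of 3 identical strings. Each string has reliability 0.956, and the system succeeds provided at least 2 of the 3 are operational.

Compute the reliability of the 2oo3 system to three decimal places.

0.994

R = Σ_{i=2}^{3} C(3,i) p^i (1−p)^{3−i} with p = 0.956
C(3,2)·0.956^2·0.044^1 = 0.12064
C(3,3)·0.956^3·0.044^0 = 0.87372
Sum = 0.994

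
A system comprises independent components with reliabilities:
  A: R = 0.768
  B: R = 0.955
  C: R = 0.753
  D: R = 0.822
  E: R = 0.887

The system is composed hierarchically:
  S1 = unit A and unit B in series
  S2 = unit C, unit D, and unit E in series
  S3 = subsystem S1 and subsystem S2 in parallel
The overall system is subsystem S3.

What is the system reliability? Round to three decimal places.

Series (A and B): 0.76800 × 0.95500 = 0.73344
Series (C, D, and E): 0.75300 × 0.82200 × 0.88700 = 0.54902
Parallel ([0.73344] and [0.54902]): 1 − (1 − 0.73344)(1 − 0.54902) = 0.880

0.880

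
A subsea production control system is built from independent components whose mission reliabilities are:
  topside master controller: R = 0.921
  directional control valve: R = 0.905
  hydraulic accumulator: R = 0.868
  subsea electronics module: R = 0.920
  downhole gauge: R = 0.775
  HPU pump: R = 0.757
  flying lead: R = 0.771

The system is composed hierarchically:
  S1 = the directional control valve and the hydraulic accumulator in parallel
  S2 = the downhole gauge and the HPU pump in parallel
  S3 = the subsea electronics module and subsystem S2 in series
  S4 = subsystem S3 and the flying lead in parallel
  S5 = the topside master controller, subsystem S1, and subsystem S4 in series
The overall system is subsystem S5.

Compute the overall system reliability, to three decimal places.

0.882

Parallel (directional control valve and hydraulic accumulator): 1 − (1 − 0.90500)(1 − 0.86800) = 0.98746
Parallel (downhole gauge and HPU pump): 1 − (1 − 0.77500)(1 − 0.75700) = 0.94533
Series (subsea electronics module and [0.94533]): 0.92000 × 0.94533 = 0.86970
Parallel ([0.86970] and flying lead): 1 − (1 − 0.86970)(1 − 0.77100) = 0.97016
Series (topside master controller, [0.98746], and [0.97016]): 0.92100 × 0.98746 × 0.97016 = 0.882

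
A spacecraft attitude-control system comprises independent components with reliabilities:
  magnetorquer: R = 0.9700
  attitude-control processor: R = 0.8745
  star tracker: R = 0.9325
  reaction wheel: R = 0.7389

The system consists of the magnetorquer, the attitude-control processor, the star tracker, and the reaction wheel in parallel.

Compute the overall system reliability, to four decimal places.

Parallel (magnetorquer, attitude-control processor, star tracker, and reaction wheel): 1 − (1 − 0.970000)(1 − 0.874500)(1 − 0.932500)(1 − 0.738900) = 0.9999

0.9999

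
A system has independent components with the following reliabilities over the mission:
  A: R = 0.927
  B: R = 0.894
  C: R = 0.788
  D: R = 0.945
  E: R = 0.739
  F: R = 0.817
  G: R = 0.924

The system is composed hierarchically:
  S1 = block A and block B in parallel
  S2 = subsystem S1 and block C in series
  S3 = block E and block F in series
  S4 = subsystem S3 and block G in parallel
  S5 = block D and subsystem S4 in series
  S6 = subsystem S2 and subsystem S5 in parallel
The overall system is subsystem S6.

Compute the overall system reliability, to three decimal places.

0.982

Parallel (A and B): 1 − (1 − 0.92700)(1 − 0.89400) = 0.99226
Series ([0.99226] and C): 0.99226 × 0.78800 = 0.78190
Series (E and F): 0.73900 × 0.81700 = 0.60376
Parallel ([0.60376] and G): 1 − (1 − 0.60376)(1 − 0.92400) = 0.96989
Series (D and [0.96989]): 0.94500 × 0.96989 = 0.91655
Parallel ([0.78190] and [0.91655]): 1 − (1 − 0.78190)(1 − 0.91655) = 0.982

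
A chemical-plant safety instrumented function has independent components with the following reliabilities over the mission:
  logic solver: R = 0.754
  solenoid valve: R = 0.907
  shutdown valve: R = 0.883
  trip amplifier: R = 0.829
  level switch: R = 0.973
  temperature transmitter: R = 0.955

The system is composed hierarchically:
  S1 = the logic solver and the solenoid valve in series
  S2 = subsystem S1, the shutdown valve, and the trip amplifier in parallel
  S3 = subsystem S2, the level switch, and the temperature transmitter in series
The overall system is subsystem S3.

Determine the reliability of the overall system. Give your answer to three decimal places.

Series (logic solver and solenoid valve): 0.75400 × 0.90700 = 0.68388
Parallel ([0.68388], shutdown valve, and trip amplifier): 1 − (1 − 0.68388)(1 − 0.88300)(1 − 0.82900) = 0.99368
Series ([0.99368], level switch, and temperature transmitter): 0.99368 × 0.97300 × 0.95500 = 0.923

0.923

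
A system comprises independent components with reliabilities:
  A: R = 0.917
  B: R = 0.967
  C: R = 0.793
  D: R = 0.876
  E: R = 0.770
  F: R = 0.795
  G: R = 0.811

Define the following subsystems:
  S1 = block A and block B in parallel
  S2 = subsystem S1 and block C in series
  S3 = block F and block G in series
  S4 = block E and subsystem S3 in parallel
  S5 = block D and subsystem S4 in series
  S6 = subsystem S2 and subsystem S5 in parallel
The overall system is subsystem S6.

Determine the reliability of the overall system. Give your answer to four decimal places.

Parallel (A and B): 1 − (1 − 0.917000)(1 − 0.967000) = 0.997261
Series ([0.997261] and C): 0.997261 × 0.793000 = 0.790828
Series (F and G): 0.795000 × 0.811000 = 0.644745
Parallel (E and [0.644745]): 1 − (1 − 0.770000)(1 − 0.644745) = 0.918291
Series (D and [0.918291]): 0.876000 × 0.918291 = 0.804423
Parallel ([0.790828] and [0.804423]): 1 − (1 − 0.790828)(1 − 0.804423) = 0.9591

0.9591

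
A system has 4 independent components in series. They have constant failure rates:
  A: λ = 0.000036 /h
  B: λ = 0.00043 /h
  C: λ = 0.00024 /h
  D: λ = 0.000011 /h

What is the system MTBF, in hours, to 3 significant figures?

1390

Series of exponential components: λ_sys = Σ λ_i
λ_sys = 0.000036 + 0.00043 + 0.00024 + 0.000011 = 7.1700e-04 /h
MTBF = 1 / λ_sys = 1390 h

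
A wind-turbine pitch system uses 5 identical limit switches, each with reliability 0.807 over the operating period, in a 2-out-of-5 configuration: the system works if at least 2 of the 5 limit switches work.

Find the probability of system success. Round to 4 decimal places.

0.9941

R = Σ_{i=2}^{5} C(5,i) p^i (1−p)^{5−i} with p = 0.807
C(5,2)·0.807^2·0.193^3 = 0.046819
C(5,3)·0.807^3·0.193^2 = 0.195765
C(5,4)·0.807^4·0.193^1 = 0.409281
C(5,5)·0.807^5·0.193^0 = 0.342269
Sum = 0.9941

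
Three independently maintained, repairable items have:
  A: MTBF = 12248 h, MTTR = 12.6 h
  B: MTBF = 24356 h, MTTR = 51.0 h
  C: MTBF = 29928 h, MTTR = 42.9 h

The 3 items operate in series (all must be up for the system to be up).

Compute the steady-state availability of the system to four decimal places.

A(A) = MTBF/(MTBF+MTTR) = 12248/(12248+12.6) = 0.998972
A(B) = MTBF/(MTBF+MTTR) = 24356/(24356+51.0) = 0.997910
A(C) = MTBF/(MTBF+MTTR) = 29928/(29928+42.9) = 0.998569
Series availability: 0.998972 × 0.997910 × 0.998569 = 0.9955

0.9955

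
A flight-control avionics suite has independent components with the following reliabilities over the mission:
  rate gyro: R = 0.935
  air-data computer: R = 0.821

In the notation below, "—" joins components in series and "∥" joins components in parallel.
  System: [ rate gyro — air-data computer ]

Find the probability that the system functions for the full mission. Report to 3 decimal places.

0.768

Series (rate gyro and air-data computer): 0.93500 × 0.82100 = 0.768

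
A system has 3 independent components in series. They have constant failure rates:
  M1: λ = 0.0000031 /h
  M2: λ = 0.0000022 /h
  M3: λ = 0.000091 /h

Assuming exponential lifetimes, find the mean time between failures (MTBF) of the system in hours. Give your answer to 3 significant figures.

10400

Series of exponential components: λ_sys = Σ λ_i
λ_sys = 0.0000031 + 0.0000022 + 0.000091 = 9.6300e-05 /h
MTBF = 1 / λ_sys = 10400 h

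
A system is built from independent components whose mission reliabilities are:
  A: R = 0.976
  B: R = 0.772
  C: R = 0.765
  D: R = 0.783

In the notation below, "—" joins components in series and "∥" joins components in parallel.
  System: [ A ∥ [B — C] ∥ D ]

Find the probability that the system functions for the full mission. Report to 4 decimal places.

0.9979

Series (B and C): 0.772000 × 0.765000 = 0.590580
Parallel (A, [0.590580], and D): 1 − (1 − 0.976000)(1 − 0.590580)(1 − 0.783000) = 0.9979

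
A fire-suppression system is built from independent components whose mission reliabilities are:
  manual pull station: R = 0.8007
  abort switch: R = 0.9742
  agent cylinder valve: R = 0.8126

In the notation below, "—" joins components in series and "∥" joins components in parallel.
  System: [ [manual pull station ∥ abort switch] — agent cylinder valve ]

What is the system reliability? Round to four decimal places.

Parallel (manual pull station and abort switch): 1 − (1 − 0.800700)(1 − 0.974200) = 0.994858
Series ([0.994858] and agent cylinder valve): 0.994858 × 0.812600 = 0.8084

0.8084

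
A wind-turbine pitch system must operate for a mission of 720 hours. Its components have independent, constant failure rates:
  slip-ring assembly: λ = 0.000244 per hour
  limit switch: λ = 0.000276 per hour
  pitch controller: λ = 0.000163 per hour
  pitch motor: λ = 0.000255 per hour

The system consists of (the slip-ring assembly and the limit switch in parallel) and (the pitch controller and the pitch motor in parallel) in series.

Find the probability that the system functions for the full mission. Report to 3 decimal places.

R(slip-ring assembly) = exp(−0.000244 × 720) = 0.83889
R(limit switch) = exp(−0.000276 × 720) = 0.81978
R(pitch controller) = exp(−0.000163 × 720) = 0.88927
R(pitch motor) = exp(−0.000255 × 720) = 0.83227
Parallel (slip-ring assembly and limit switch): 1 − (1 − 0.83889)(1 − 0.81978) = 0.97096
Parallel (pitch controller and pitch motor): 1 − (1 − 0.88927)(1 − 0.83227) = 0.98143
Series ([0.97096] and [0.98143]): 0.97096 × 0.98143 = 0.953

0.953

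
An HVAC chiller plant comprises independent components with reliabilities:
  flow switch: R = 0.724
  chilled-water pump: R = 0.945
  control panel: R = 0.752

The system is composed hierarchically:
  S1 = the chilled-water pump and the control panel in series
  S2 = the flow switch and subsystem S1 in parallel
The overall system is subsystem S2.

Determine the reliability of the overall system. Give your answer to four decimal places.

Series (chilled-water pump and control panel): 0.945000 × 0.752000 = 0.710640
Parallel (flow switch and [0.710640]): 1 − (1 − 0.724000)(1 − 0.710640) = 0.9201

0.9201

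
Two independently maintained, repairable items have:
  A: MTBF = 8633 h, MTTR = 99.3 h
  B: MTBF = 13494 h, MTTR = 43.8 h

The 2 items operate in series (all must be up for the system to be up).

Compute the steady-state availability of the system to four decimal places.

A(A) = MTBF/(MTBF+MTTR) = 8633/(8633+99.3) = 0.988628
A(B) = MTBF/(MTBF+MTTR) = 13494/(13494+43.8) = 0.996765
Series availability: 0.988628 × 0.996765 = 0.9854

0.9854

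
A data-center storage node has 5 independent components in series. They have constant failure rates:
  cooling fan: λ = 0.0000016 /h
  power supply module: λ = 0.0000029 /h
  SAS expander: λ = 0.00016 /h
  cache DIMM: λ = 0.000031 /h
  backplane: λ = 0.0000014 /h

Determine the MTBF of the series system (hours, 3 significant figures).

Series of exponential components: λ_sys = Σ λ_i
λ_sys = 0.0000016 + 0.0000029 + 0.00016 + 0.000031 + 0.0000014 = 1.9690e-04 /h
MTBF = 1 / λ_sys = 5080 h

5080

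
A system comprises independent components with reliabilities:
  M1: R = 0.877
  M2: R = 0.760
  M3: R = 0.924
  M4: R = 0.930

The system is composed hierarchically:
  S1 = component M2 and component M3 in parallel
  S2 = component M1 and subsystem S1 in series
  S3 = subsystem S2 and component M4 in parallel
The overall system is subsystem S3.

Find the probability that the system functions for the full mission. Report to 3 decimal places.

0.990

Parallel (M2 and M3): 1 − (1 − 0.76000)(1 − 0.92400) = 0.98176
Series (M1 and [0.98176]): 0.87700 × 0.98176 = 0.86100
Parallel ([0.86100] and M4): 1 − (1 − 0.86100)(1 − 0.93000) = 0.990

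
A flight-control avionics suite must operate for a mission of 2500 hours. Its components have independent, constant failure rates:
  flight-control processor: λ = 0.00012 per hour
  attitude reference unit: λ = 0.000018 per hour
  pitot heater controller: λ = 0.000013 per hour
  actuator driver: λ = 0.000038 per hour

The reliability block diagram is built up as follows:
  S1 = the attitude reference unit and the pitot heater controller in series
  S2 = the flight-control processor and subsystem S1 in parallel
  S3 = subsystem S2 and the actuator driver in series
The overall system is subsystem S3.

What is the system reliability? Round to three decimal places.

0.892

R(flight-control processor) = exp(−0.00012 × 2500) = 0.74082
R(attitude reference unit) = exp(−0.000018 × 2500) = 0.95600
R(pitot heater controller) = exp(−0.000013 × 2500) = 0.96802
R(actuator driver) = exp(−0.000038 × 2500) = 0.90937
Series (attitude reference unit and pitot heater controller): 0.95600 × 0.96802 = 0.92543
Parallel (flight-control processor and [0.92543]): 1 − (1 − 0.74082)(1 − 0.92543) = 0.98067
Series ([0.98067] and actuator driver): 0.98067 × 0.90937 = 0.892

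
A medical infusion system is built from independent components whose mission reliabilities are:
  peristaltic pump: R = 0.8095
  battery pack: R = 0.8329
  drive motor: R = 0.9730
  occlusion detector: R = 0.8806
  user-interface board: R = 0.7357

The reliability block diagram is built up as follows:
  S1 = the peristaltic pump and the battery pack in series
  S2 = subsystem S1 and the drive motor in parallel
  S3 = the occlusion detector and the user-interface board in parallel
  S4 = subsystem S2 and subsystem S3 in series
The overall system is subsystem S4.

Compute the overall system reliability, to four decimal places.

0.9599

Series (peristaltic pump and battery pack): 0.809500 × 0.832900 = 0.674233
Parallel ([0.674233] and drive motor): 1 − (1 − 0.674233)(1 − 0.973000) = 0.991204
Parallel (occlusion detector and user-interface board): 1 − (1 − 0.880600)(1 − 0.735700) = 0.968443
Series ([0.991204] and [0.968443]): 0.991204 × 0.968443 = 0.9599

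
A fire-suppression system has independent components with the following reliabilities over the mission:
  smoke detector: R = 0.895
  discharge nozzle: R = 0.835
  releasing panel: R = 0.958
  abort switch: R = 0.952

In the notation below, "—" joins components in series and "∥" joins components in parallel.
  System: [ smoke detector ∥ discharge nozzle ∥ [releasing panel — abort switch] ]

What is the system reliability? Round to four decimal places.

Series (releasing panel and abort switch): 0.958000 × 0.952000 = 0.912016
Parallel (smoke detector, discharge nozzle, and [0.912016]): 1 − (1 − 0.895000)(1 − 0.835000)(1 − 0.912016) = 0.9985

0.9985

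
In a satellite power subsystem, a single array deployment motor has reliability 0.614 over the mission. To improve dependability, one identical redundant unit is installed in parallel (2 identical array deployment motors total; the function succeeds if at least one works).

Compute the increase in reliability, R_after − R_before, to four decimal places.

R_before = 0.614
R_after = 1 − (1 − 0.614)^2 = 0.8510
ΔR = 0.8510 − 0.614 = 0.2370

0.2370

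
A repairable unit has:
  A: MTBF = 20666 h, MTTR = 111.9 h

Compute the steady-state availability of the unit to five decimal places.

0.99461

A(A) = MTBF/(MTBF+MTTR) = 20666/(20666+111.9) = 0.99461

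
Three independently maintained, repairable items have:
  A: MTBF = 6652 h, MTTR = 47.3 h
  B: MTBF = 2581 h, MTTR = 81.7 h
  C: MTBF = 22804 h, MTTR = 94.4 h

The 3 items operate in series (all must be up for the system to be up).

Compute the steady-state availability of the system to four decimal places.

A(A) = MTBF/(MTBF+MTTR) = 6652/(6652+47.3) = 0.992940
A(B) = MTBF/(MTBF+MTTR) = 2581/(2581+81.7) = 0.969317
A(C) = MTBF/(MTBF+MTTR) = 22804/(22804+94.4) = 0.995877
Series availability: 0.992940 × 0.969317 × 0.995877 = 0.9585

0.9585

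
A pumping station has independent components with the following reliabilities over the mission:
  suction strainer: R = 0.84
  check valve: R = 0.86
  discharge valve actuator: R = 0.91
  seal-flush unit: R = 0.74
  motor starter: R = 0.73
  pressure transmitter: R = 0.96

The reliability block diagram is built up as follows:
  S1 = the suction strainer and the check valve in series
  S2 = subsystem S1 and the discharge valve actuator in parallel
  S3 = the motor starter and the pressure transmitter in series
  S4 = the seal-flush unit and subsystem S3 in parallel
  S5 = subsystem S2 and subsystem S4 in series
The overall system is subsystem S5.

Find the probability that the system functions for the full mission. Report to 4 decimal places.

0.8992

Series (suction strainer and check valve): 0.840000 × 0.860000 = 0.722400
Parallel ([0.722400] and discharge valve actuator): 1 − (1 − 0.722400)(1 − 0.910000) = 0.975016
Series (motor starter and pressure transmitter): 0.730000 × 0.960000 = 0.700800
Parallel (seal-flush unit and [0.700800]): 1 − (1 − 0.740000)(1 − 0.700800) = 0.922208
Series ([0.975016] and [0.922208]): 0.975016 × 0.922208 = 0.8992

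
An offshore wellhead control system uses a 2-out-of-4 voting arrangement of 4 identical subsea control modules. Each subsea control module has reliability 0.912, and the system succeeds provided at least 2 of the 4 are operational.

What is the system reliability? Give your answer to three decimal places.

0.997

R = Σ_{i=2}^{4} C(4,i) p^i (1−p)^{4−i} with p = 0.912
C(4,2)·0.912^2·0.088^2 = 0.03865
C(4,3)·0.912^3·0.088^1 = 0.26701
C(4,4)·0.912^4·0.088^0 = 0.69180
Sum = 0.997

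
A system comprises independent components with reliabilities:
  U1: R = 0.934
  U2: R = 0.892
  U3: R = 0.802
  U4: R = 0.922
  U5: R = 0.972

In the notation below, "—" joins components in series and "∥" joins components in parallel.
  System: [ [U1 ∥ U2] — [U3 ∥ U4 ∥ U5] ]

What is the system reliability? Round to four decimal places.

Parallel (U1 and U2): 1 − (1 − 0.934000)(1 − 0.892000) = 0.992872
Parallel (U3, U4, and U5): 1 − (1 − 0.802000)(1 − 0.922000)(1 − 0.972000) = 0.999568
Series ([0.992872] and [0.999568]): 0.992872 × 0.999568 = 0.9924

0.9924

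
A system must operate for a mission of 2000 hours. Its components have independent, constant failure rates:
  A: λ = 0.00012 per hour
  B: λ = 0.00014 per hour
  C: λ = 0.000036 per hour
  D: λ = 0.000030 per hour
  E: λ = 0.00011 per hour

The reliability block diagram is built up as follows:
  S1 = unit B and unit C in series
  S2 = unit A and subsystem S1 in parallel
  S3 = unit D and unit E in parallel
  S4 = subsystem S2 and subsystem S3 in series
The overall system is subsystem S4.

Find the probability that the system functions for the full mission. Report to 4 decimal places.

0.9259

R(A) = exp(−0.00012 × 2000) = 0.786628
R(B) = exp(−0.00014 × 2000) = 0.755784
R(C) = exp(−0.000036 × 2000) = 0.930531
R(D) = exp(−0.000030 × 2000) = 0.941765
R(E) = exp(−0.00011 × 2000) = 0.802519
Series (B and C): 0.755784 × 0.930531 = 0.703280
Parallel (A and [0.703280]): 1 − (1 − 0.786628)(1 − 0.703280) = 0.936688
Parallel (D and E): 1 − (1 − 0.941765)(1 − 0.802519) = 0.988500
Series ([0.936688] and [0.988500]): 0.936688 × 0.988500 = 0.9259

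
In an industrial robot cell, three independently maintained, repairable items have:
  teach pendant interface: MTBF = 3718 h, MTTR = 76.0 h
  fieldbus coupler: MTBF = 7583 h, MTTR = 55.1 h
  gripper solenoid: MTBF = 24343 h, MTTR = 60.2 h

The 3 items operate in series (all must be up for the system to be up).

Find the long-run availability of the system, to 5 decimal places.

A(teach pendant interface) = MTBF/(MTBF+MTTR) = 3718/(3718+76.0) = 0.979968
A(fieldbus coupler) = MTBF/(MTBF+MTTR) = 7583/(7583+55.1) = 0.992786
A(gripper solenoid) = MTBF/(MTBF+MTTR) = 24343/(24343+60.2) = 0.997533
Series availability: 0.979968 × 0.992786 × 0.997533 = 0.97050

0.97050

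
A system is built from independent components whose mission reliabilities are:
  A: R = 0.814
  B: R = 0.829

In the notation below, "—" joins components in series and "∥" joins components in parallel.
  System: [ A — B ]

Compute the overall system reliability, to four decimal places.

Series (A and B): 0.814000 × 0.829000 = 0.6748

0.6748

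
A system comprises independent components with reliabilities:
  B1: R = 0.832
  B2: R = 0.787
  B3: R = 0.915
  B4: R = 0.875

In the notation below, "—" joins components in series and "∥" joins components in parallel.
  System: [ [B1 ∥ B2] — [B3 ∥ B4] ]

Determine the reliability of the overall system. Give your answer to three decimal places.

Parallel (B1 and B2): 1 − (1 − 0.83200)(1 − 0.78700) = 0.96422
Parallel (B3 and B4): 1 − (1 − 0.91500)(1 − 0.87500) = 0.98938
Series ([0.96422] and [0.98938]): 0.96422 × 0.98938 = 0.954

0.954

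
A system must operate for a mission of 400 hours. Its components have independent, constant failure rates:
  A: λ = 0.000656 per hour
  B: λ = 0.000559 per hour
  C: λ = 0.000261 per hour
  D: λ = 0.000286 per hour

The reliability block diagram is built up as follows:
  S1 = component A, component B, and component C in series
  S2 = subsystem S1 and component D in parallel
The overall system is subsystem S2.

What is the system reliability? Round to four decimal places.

R(A) = exp(−0.000656 × 400) = 0.769203
R(B) = exp(−0.000559 × 400) = 0.799635
R(C) = exp(−0.000261 × 400) = 0.900865
R(D) = exp(−0.000286 × 400) = 0.891901
Series (A, B, and C): 0.769203 × 0.799635 × 0.900865 = 0.554106
Parallel ([0.554106] and D): 1 − (1 − 0.554106)(1 − 0.891901) = 0.9518

0.9518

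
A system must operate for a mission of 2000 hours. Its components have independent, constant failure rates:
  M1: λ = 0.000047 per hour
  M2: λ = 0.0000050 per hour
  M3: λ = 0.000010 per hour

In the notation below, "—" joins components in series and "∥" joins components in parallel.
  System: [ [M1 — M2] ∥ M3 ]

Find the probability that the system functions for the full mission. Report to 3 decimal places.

0.998

R(M1) = exp(−0.000047 × 2000) = 0.91028
R(M2) = exp(−0.0000050 × 2000) = 0.99005
R(M3) = exp(−0.000010 × 2000) = 0.98020
Series (M1 and M2): 0.91028 × 0.99005 = 0.90122
Parallel ([0.90122] and M3): 1 − (1 − 0.90122)(1 − 0.98020) = 0.998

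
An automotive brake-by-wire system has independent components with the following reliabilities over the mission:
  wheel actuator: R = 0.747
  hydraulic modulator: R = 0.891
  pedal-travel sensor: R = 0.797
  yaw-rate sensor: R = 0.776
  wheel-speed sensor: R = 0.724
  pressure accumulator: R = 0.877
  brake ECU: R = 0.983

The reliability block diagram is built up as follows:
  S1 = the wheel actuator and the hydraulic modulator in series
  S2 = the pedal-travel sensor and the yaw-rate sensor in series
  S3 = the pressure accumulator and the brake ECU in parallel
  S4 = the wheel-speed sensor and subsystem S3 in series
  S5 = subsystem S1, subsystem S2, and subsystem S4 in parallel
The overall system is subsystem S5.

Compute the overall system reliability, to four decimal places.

Series (wheel actuator and hydraulic modulator): 0.747000 × 0.891000 = 0.665577
Series (pedal-travel sensor and yaw-rate sensor): 0.797000 × 0.776000 = 0.618472
Parallel (pressure accumulator and brake ECU): 1 − (1 − 0.877000)(1 − 0.983000) = 0.997909
Series (wheel-speed sensor and [0.997909]): 0.724000 × 0.997909 = 0.722486
Parallel ([0.665577], [0.618472], and [0.722486]): 1 − (1 − 0.665577)(1 − 0.618472)(1 − 0.722486) = 0.9646

0.9646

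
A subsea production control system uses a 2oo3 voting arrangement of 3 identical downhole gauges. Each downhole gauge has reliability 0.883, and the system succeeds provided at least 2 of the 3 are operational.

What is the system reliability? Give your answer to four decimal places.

R = Σ_{i=2}^{3} C(3,i) p^i (1−p)^{3−i} with p = 0.883
C(3,2)·0.883^2·0.117^1 = 0.273671
C(3,3)·0.883^3·0.117^0 = 0.688465
Sum = 0.9621

0.9621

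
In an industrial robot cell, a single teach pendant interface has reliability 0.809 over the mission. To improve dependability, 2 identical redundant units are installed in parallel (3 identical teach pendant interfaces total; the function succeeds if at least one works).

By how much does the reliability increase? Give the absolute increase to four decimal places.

R_before = 0.809
R_after = 1 − (1 − 0.809)^3 = 0.9930
ΔR = 0.9930 − 0.809 = 0.1840

0.1840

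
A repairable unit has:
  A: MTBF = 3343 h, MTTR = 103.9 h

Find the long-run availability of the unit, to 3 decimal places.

A(A) = MTBF/(MTBF+MTTR) = 3343/(3343+103.9) = 0.970

0.970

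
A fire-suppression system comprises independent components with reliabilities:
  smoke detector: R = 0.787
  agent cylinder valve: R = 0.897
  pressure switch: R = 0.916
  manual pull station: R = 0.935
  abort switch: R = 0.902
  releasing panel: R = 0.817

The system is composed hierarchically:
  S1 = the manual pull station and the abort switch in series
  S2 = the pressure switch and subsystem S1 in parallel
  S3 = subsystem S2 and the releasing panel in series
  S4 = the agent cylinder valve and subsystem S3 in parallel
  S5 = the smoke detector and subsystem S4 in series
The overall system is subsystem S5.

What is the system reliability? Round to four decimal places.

0.7713

Series (manual pull station and abort switch): 0.935000 × 0.902000 = 0.843370
Parallel (pressure switch and [0.843370]): 1 − (1 − 0.916000)(1 − 0.843370) = 0.986843
Series ([0.986843] and releasing panel): 0.986843 × 0.817000 = 0.806251
Parallel (agent cylinder valve and [0.806251]): 1 − (1 − 0.897000)(1 − 0.806251) = 0.980044
Series (smoke detector and [0.980044]): 0.787000 × 0.980044 = 0.7713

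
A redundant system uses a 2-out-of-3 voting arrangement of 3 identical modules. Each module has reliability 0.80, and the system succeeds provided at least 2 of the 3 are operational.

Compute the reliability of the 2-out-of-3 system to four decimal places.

R = Σ_{i=2}^{3} C(3,i) p^i (1−p)^{3−i} with p = 0.80
C(3,2)·0.80^2·0.20^1 = 0.384000
C(3,3)·0.80^3·0.20^0 = 0.512000
Sum = 0.8960

0.8960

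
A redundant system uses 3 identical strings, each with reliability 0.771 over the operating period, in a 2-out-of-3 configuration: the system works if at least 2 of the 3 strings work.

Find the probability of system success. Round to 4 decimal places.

0.8667

R = Σ_{i=2}^{3} C(3,i) p^i (1−p)^{3−i} with p = 0.771
C(3,2)·0.771^2·0.229^1 = 0.408381
C(3,3)·0.771^3·0.229^0 = 0.458314
Sum = 0.8667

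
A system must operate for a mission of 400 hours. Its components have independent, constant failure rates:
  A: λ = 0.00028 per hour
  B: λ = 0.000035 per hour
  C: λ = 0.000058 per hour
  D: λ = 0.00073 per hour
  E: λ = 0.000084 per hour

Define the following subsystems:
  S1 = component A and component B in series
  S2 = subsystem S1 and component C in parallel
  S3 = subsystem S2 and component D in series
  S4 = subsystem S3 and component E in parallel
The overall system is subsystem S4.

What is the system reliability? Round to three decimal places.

R(A) = exp(−0.00028 × 400) = 0.89404
R(B) = exp(−0.000035 × 400) = 0.98610
R(C) = exp(−0.000058 × 400) = 0.97707
R(D) = exp(−0.00073 × 400) = 0.74677
R(E) = exp(−0.000084 × 400) = 0.96696
Series (A and B): 0.89404 × 0.98610 = 0.88161
Parallel ([0.88161] and C): 1 − (1 − 0.88161)(1 − 0.97707) = 0.99729
Series ([0.99729] and D): 0.99729 × 0.74677 = 0.74475
Parallel ([0.74475] and E): 1 − (1 − 0.74475)(1 − 0.96696) = 0.992

0.992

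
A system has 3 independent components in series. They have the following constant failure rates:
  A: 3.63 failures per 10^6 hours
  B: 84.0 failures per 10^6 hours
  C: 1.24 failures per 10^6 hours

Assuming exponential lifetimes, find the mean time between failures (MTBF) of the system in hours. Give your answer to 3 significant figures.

11300

Series of exponential components: λ_sys = Σ λ_i
λ_sys = 0.00000363 + 0.0000840 + 0.00000124 = 8.8870e-05 /h
MTBF = 1 / λ_sys = 11300 h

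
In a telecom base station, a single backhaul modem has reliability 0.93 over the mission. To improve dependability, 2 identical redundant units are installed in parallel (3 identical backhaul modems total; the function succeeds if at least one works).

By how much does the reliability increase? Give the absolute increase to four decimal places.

R_before = 0.93
R_after = 1 − (1 − 0.93)^3 = 0.9997
ΔR = 0.9997 − 0.93 = 0.0697

0.0697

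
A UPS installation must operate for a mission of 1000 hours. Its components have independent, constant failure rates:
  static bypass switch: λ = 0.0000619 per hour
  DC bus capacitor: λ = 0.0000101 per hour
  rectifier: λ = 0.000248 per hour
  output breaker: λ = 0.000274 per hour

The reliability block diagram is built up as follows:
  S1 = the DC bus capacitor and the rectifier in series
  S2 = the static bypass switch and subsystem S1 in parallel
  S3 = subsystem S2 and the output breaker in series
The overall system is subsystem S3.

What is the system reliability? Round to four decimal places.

R(static bypass switch) = exp(−0.0000619 × 1000) = 0.939977
R(DC bus capacitor) = exp(−0.0000101 × 1000) = 0.989951
R(rectifier) = exp(−0.000248 × 1000) = 0.780360
R(output breaker) = exp(−0.000274 × 1000) = 0.760332
Series (DC bus capacitor and rectifier): 0.989951 × 0.780360 = 0.772518
Parallel (static bypass switch and [0.772518]): 1 − (1 − 0.939977)(1 − 0.772518) = 0.986346
Series ([0.986346] and output breaker): 0.986346 × 0.760332 = 0.7500

0.7500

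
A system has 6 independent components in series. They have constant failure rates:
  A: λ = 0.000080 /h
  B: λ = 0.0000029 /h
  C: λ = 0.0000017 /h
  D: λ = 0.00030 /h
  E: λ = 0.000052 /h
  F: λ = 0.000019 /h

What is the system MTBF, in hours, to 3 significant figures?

Series of exponential components: λ_sys = Σ λ_i
λ_sys = 0.000080 + 0.0000029 + 0.0000017 + 0.00030 + 0.000052 + 0.000019 = 4.5560e-04 /h
MTBF = 1 / λ_sys = 2190 h

2190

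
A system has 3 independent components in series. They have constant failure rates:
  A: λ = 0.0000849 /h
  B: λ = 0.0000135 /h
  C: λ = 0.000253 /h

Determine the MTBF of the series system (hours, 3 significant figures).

Series of exponential components: λ_sys = Σ λ_i
λ_sys = 0.0000849 + 0.0000135 + 0.000253 = 3.5140e-04 /h
MTBF = 1 / λ_sys = 2850 h

2850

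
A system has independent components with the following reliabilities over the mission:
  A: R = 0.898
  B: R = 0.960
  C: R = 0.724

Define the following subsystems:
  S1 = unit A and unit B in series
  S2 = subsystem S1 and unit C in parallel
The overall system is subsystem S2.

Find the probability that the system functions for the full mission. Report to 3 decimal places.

Series (A and B): 0.89800 × 0.96000 = 0.86208
Parallel ([0.86208] and C): 1 − (1 − 0.86208)(1 − 0.72400) = 0.962

0.962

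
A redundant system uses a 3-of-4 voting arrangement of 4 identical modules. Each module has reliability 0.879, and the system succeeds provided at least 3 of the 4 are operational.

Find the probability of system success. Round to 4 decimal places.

R = Σ_{i=3}^{4} C(4,i) p^i (1−p)^{4−i} with p = 0.879
C(4,3)·0.879^3·0.121^1 = 0.328709
C(4,4)·0.879^4·0.121^0 = 0.596974
Sum = 0.9257

0.9257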